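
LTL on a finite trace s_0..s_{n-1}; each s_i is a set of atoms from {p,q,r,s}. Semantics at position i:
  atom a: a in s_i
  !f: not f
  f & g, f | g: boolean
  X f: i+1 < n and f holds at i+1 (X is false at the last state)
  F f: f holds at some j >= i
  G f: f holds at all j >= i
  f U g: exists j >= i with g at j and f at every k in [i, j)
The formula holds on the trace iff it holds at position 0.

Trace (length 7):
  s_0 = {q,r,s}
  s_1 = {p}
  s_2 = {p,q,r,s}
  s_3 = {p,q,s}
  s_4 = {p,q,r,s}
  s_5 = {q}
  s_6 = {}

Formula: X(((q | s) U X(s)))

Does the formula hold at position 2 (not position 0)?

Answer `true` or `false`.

Answer: true

Derivation:
s_0={q,r,s}: X(((q | s) U X(s)))=True ((q | s) U X(s))=True (q | s)=True q=True s=True X(s)=False
s_1={p}: X(((q | s) U X(s)))=True ((q | s) U X(s))=True (q | s)=False q=False s=False X(s)=True
s_2={p,q,r,s}: X(((q | s) U X(s)))=True ((q | s) U X(s))=True (q | s)=True q=True s=True X(s)=True
s_3={p,q,s}: X(((q | s) U X(s)))=False ((q | s) U X(s))=True (q | s)=True q=True s=True X(s)=True
s_4={p,q,r,s}: X(((q | s) U X(s)))=False ((q | s) U X(s))=False (q | s)=True q=True s=True X(s)=False
s_5={q}: X(((q | s) U X(s)))=False ((q | s) U X(s))=False (q | s)=True q=True s=False X(s)=False
s_6={}: X(((q | s) U X(s)))=False ((q | s) U X(s))=False (q | s)=False q=False s=False X(s)=False
Evaluating at position 2: result = True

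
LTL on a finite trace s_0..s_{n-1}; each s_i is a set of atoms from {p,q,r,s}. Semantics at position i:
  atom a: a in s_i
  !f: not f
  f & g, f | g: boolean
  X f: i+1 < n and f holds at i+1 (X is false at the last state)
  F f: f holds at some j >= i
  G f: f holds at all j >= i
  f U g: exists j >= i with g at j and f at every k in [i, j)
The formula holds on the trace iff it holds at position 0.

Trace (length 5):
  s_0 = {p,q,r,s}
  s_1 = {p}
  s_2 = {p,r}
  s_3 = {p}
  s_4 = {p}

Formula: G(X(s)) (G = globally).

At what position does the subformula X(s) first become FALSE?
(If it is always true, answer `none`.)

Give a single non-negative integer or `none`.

Answer: 0

Derivation:
s_0={p,q,r,s}: X(s)=False s=True
s_1={p}: X(s)=False s=False
s_2={p,r}: X(s)=False s=False
s_3={p}: X(s)=False s=False
s_4={p}: X(s)=False s=False
G(X(s)) holds globally = False
First violation at position 0.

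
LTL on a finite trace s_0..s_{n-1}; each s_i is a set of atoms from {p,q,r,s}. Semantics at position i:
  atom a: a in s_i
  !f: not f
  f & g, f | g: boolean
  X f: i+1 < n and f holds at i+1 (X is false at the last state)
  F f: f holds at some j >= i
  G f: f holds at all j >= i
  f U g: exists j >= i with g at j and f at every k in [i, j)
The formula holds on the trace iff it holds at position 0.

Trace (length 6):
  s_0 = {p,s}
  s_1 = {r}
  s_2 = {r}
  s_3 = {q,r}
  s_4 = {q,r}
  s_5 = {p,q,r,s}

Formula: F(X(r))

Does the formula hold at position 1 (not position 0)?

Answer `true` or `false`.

Answer: true

Derivation:
s_0={p,s}: F(X(r))=True X(r)=True r=False
s_1={r}: F(X(r))=True X(r)=True r=True
s_2={r}: F(X(r))=True X(r)=True r=True
s_3={q,r}: F(X(r))=True X(r)=True r=True
s_4={q,r}: F(X(r))=True X(r)=True r=True
s_5={p,q,r,s}: F(X(r))=False X(r)=False r=True
Evaluating at position 1: result = True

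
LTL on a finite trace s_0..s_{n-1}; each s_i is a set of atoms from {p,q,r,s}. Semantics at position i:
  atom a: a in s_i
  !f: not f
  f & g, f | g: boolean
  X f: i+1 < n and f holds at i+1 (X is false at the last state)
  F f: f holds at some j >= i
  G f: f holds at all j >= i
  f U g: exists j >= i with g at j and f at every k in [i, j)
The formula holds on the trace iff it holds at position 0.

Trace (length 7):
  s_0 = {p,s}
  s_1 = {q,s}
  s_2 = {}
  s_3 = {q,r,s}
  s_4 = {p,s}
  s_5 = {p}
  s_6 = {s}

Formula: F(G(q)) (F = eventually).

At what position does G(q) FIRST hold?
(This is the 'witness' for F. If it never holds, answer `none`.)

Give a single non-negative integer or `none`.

s_0={p,s}: G(q)=False q=False
s_1={q,s}: G(q)=False q=True
s_2={}: G(q)=False q=False
s_3={q,r,s}: G(q)=False q=True
s_4={p,s}: G(q)=False q=False
s_5={p}: G(q)=False q=False
s_6={s}: G(q)=False q=False
F(G(q)) does not hold (no witness exists).

Answer: none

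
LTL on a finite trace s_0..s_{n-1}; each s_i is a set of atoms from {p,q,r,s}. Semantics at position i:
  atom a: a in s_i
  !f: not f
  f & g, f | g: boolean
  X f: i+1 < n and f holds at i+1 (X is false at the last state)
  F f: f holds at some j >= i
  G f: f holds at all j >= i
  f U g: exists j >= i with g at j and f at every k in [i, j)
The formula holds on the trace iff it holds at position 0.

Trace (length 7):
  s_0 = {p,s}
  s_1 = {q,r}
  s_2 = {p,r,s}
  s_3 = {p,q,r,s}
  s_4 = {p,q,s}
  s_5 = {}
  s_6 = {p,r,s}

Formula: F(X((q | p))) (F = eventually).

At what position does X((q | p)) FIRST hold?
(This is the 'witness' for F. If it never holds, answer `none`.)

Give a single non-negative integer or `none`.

Answer: 0

Derivation:
s_0={p,s}: X((q | p))=True (q | p)=True q=False p=True
s_1={q,r}: X((q | p))=True (q | p)=True q=True p=False
s_2={p,r,s}: X((q | p))=True (q | p)=True q=False p=True
s_3={p,q,r,s}: X((q | p))=True (q | p)=True q=True p=True
s_4={p,q,s}: X((q | p))=False (q | p)=True q=True p=True
s_5={}: X((q | p))=True (q | p)=False q=False p=False
s_6={p,r,s}: X((q | p))=False (q | p)=True q=False p=True
F(X((q | p))) holds; first witness at position 0.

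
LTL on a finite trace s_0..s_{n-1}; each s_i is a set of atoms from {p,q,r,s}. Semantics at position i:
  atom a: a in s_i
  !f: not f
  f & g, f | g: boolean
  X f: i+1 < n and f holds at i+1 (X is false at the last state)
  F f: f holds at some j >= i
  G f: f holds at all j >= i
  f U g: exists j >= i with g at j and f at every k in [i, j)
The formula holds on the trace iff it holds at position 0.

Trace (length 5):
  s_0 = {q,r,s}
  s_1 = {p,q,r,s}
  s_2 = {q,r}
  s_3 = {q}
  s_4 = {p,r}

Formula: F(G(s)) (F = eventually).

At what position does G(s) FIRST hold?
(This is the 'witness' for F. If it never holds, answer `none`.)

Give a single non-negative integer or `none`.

s_0={q,r,s}: G(s)=False s=True
s_1={p,q,r,s}: G(s)=False s=True
s_2={q,r}: G(s)=False s=False
s_3={q}: G(s)=False s=False
s_4={p,r}: G(s)=False s=False
F(G(s)) does not hold (no witness exists).

Answer: none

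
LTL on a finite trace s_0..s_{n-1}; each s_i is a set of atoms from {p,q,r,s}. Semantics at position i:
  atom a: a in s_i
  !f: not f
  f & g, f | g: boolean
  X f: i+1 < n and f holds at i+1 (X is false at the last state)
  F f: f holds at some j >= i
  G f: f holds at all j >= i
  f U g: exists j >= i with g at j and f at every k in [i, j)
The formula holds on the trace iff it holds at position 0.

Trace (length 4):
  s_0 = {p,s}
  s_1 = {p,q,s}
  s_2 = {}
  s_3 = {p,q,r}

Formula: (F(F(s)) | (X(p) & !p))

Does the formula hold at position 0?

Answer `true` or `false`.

s_0={p,s}: (F(F(s)) | (X(p) & !p))=True F(F(s))=True F(s)=True s=True (X(p) & !p)=False X(p)=True p=True !p=False
s_1={p,q,s}: (F(F(s)) | (X(p) & !p))=True F(F(s))=True F(s)=True s=True (X(p) & !p)=False X(p)=False p=True !p=False
s_2={}: (F(F(s)) | (X(p) & !p))=True F(F(s))=False F(s)=False s=False (X(p) & !p)=True X(p)=True p=False !p=True
s_3={p,q,r}: (F(F(s)) | (X(p) & !p))=False F(F(s))=False F(s)=False s=False (X(p) & !p)=False X(p)=False p=True !p=False

Answer: true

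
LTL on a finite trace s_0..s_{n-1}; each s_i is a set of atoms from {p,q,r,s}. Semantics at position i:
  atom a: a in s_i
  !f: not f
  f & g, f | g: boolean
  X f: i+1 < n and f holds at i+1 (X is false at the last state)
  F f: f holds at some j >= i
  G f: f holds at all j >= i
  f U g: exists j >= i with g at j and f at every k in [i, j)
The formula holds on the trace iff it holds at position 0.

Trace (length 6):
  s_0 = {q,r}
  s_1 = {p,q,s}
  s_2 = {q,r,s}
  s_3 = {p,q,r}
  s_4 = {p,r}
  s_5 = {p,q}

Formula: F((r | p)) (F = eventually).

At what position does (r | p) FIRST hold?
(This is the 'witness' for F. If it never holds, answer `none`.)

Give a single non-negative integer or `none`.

Answer: 0

Derivation:
s_0={q,r}: (r | p)=True r=True p=False
s_1={p,q,s}: (r | p)=True r=False p=True
s_2={q,r,s}: (r | p)=True r=True p=False
s_3={p,q,r}: (r | p)=True r=True p=True
s_4={p,r}: (r | p)=True r=True p=True
s_5={p,q}: (r | p)=True r=False p=True
F((r | p)) holds; first witness at position 0.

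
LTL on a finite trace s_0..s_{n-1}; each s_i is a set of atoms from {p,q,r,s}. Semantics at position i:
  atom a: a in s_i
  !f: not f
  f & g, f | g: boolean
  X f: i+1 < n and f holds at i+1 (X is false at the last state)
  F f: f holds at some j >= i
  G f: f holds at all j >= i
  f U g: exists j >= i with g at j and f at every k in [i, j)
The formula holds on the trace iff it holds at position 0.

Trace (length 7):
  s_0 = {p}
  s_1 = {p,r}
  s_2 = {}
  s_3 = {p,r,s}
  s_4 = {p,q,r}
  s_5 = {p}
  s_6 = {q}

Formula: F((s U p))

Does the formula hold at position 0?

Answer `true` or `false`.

s_0={p}: F((s U p))=True (s U p)=True s=False p=True
s_1={p,r}: F((s U p))=True (s U p)=True s=False p=True
s_2={}: F((s U p))=True (s U p)=False s=False p=False
s_3={p,r,s}: F((s U p))=True (s U p)=True s=True p=True
s_4={p,q,r}: F((s U p))=True (s U p)=True s=False p=True
s_5={p}: F((s U p))=True (s U p)=True s=False p=True
s_6={q}: F((s U p))=False (s U p)=False s=False p=False

Answer: true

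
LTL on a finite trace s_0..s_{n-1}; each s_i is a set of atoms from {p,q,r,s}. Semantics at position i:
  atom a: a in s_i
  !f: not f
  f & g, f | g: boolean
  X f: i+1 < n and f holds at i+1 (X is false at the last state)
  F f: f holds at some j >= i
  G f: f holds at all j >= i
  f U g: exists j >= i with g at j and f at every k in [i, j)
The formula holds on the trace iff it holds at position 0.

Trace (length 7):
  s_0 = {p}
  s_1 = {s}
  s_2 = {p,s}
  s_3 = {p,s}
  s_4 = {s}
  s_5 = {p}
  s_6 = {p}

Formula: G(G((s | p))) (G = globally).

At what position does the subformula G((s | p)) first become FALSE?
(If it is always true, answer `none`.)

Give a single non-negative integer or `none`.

s_0={p}: G((s | p))=True (s | p)=True s=False p=True
s_1={s}: G((s | p))=True (s | p)=True s=True p=False
s_2={p,s}: G((s | p))=True (s | p)=True s=True p=True
s_3={p,s}: G((s | p))=True (s | p)=True s=True p=True
s_4={s}: G((s | p))=True (s | p)=True s=True p=False
s_5={p}: G((s | p))=True (s | p)=True s=False p=True
s_6={p}: G((s | p))=True (s | p)=True s=False p=True
G(G((s | p))) holds globally = True
No violation — formula holds at every position.

Answer: none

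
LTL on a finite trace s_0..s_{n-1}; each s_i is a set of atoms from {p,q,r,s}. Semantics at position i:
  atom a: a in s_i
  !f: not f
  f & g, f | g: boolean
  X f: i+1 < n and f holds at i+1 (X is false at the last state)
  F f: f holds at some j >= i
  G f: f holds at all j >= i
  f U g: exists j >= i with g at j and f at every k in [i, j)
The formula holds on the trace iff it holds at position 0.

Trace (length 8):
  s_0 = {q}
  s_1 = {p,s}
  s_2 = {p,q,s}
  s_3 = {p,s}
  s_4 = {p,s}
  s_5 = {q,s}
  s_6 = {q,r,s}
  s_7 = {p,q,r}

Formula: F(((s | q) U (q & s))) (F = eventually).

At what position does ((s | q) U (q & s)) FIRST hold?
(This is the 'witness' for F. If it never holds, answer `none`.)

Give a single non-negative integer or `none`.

s_0={q}: ((s | q) U (q & s))=True (s | q)=True s=False q=True (q & s)=False
s_1={p,s}: ((s | q) U (q & s))=True (s | q)=True s=True q=False (q & s)=False
s_2={p,q,s}: ((s | q) U (q & s))=True (s | q)=True s=True q=True (q & s)=True
s_3={p,s}: ((s | q) U (q & s))=True (s | q)=True s=True q=False (q & s)=False
s_4={p,s}: ((s | q) U (q & s))=True (s | q)=True s=True q=False (q & s)=False
s_5={q,s}: ((s | q) U (q & s))=True (s | q)=True s=True q=True (q & s)=True
s_6={q,r,s}: ((s | q) U (q & s))=True (s | q)=True s=True q=True (q & s)=True
s_7={p,q,r}: ((s | q) U (q & s))=False (s | q)=True s=False q=True (q & s)=False
F(((s | q) U (q & s))) holds; first witness at position 0.

Answer: 0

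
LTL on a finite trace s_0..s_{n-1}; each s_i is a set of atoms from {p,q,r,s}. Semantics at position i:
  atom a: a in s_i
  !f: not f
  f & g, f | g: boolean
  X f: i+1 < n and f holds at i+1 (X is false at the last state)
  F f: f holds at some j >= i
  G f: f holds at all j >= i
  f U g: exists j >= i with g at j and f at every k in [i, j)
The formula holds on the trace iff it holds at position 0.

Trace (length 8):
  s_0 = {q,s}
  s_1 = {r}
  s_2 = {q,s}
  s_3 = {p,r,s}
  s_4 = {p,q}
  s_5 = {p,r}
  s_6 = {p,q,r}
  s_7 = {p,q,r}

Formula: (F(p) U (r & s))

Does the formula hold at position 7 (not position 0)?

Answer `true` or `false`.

s_0={q,s}: (F(p) U (r & s))=True F(p)=True p=False (r & s)=False r=False s=True
s_1={r}: (F(p) U (r & s))=True F(p)=True p=False (r & s)=False r=True s=False
s_2={q,s}: (F(p) U (r & s))=True F(p)=True p=False (r & s)=False r=False s=True
s_3={p,r,s}: (F(p) U (r & s))=True F(p)=True p=True (r & s)=True r=True s=True
s_4={p,q}: (F(p) U (r & s))=False F(p)=True p=True (r & s)=False r=False s=False
s_5={p,r}: (F(p) U (r & s))=False F(p)=True p=True (r & s)=False r=True s=False
s_6={p,q,r}: (F(p) U (r & s))=False F(p)=True p=True (r & s)=False r=True s=False
s_7={p,q,r}: (F(p) U (r & s))=False F(p)=True p=True (r & s)=False r=True s=False
Evaluating at position 7: result = False

Answer: false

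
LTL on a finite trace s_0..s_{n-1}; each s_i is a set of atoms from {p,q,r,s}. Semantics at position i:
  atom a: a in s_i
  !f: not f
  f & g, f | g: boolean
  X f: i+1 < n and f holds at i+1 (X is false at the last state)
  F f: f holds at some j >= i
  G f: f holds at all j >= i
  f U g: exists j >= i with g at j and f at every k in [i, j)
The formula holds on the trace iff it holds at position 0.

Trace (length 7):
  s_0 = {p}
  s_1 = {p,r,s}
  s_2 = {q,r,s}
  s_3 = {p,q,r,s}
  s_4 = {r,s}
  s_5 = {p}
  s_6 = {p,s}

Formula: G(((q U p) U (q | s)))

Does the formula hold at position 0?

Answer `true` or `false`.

s_0={p}: G(((q U p) U (q | s)))=True ((q U p) U (q | s))=True (q U p)=True q=False p=True (q | s)=False s=False
s_1={p,r,s}: G(((q U p) U (q | s)))=True ((q U p) U (q | s))=True (q U p)=True q=False p=True (q | s)=True s=True
s_2={q,r,s}: G(((q U p) U (q | s)))=True ((q U p) U (q | s))=True (q U p)=True q=True p=False (q | s)=True s=True
s_3={p,q,r,s}: G(((q U p) U (q | s)))=True ((q U p) U (q | s))=True (q U p)=True q=True p=True (q | s)=True s=True
s_4={r,s}: G(((q U p) U (q | s)))=True ((q U p) U (q | s))=True (q U p)=False q=False p=False (q | s)=True s=True
s_5={p}: G(((q U p) U (q | s)))=True ((q U p) U (q | s))=True (q U p)=True q=False p=True (q | s)=False s=False
s_6={p,s}: G(((q U p) U (q | s)))=True ((q U p) U (q | s))=True (q U p)=True q=False p=True (q | s)=True s=True

Answer: true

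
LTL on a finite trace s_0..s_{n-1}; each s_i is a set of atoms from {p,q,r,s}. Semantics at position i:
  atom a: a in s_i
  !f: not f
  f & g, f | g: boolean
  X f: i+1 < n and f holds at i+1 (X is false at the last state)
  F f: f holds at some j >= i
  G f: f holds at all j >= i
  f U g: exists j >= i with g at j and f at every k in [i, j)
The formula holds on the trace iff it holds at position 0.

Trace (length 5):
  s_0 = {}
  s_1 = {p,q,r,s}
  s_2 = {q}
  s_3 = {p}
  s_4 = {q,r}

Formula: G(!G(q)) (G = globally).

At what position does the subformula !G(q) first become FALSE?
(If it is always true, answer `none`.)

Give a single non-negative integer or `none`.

s_0={}: !G(q)=True G(q)=False q=False
s_1={p,q,r,s}: !G(q)=True G(q)=False q=True
s_2={q}: !G(q)=True G(q)=False q=True
s_3={p}: !G(q)=True G(q)=False q=False
s_4={q,r}: !G(q)=False G(q)=True q=True
G(!G(q)) holds globally = False
First violation at position 4.

Answer: 4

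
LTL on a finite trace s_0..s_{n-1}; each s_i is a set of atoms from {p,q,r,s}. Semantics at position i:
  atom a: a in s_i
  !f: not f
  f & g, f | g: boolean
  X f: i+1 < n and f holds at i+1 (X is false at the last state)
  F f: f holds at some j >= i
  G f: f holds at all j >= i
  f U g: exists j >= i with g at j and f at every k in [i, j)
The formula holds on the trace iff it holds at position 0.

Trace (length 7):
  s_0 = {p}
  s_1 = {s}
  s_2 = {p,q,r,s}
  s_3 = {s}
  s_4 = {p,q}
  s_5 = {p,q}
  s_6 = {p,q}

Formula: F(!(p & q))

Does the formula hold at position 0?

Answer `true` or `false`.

Answer: true

Derivation:
s_0={p}: F(!(p & q))=True !(p & q)=True (p & q)=False p=True q=False
s_1={s}: F(!(p & q))=True !(p & q)=True (p & q)=False p=False q=False
s_2={p,q,r,s}: F(!(p & q))=True !(p & q)=False (p & q)=True p=True q=True
s_3={s}: F(!(p & q))=True !(p & q)=True (p & q)=False p=False q=False
s_4={p,q}: F(!(p & q))=False !(p & q)=False (p & q)=True p=True q=True
s_5={p,q}: F(!(p & q))=False !(p & q)=False (p & q)=True p=True q=True
s_6={p,q}: F(!(p & q))=False !(p & q)=False (p & q)=True p=True q=True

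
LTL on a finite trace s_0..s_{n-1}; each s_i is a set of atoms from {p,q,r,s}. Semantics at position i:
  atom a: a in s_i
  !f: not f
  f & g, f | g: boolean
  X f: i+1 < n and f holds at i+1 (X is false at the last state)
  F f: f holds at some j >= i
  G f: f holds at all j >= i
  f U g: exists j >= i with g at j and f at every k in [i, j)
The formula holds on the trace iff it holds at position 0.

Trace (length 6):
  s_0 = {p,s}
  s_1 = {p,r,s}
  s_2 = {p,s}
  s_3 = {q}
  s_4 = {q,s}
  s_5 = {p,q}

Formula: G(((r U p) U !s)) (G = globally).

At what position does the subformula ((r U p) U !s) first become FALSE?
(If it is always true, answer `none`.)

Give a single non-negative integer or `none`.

s_0={p,s}: ((r U p) U !s)=True (r U p)=True r=False p=True !s=False s=True
s_1={p,r,s}: ((r U p) U !s)=True (r U p)=True r=True p=True !s=False s=True
s_2={p,s}: ((r U p) U !s)=True (r U p)=True r=False p=True !s=False s=True
s_3={q}: ((r U p) U !s)=True (r U p)=False r=False p=False !s=True s=False
s_4={q,s}: ((r U p) U !s)=False (r U p)=False r=False p=False !s=False s=True
s_5={p,q}: ((r U p) U !s)=True (r U p)=True r=False p=True !s=True s=False
G(((r U p) U !s)) holds globally = False
First violation at position 4.

Answer: 4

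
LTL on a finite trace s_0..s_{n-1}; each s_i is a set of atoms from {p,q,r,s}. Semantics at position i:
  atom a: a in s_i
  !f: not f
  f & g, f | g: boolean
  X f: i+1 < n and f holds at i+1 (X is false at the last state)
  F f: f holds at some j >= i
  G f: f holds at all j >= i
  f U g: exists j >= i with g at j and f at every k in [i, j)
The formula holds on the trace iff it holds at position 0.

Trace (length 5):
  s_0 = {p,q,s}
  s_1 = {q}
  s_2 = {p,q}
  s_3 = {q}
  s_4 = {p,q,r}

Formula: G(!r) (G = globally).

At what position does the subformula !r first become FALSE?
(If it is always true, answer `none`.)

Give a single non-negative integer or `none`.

s_0={p,q,s}: !r=True r=False
s_1={q}: !r=True r=False
s_2={p,q}: !r=True r=False
s_3={q}: !r=True r=False
s_4={p,q,r}: !r=False r=True
G(!r) holds globally = False
First violation at position 4.

Answer: 4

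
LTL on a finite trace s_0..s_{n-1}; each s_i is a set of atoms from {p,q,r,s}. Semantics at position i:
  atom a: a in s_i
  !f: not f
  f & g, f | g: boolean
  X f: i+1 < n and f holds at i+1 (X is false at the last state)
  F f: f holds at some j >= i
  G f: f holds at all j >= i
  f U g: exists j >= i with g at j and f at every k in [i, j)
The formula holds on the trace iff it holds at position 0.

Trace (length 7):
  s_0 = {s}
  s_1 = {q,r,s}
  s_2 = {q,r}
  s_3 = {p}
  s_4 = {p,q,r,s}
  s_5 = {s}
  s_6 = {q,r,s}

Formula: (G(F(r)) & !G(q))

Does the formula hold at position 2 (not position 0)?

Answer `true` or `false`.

s_0={s}: (G(F(r)) & !G(q))=True G(F(r))=True F(r)=True r=False !G(q)=True G(q)=False q=False
s_1={q,r,s}: (G(F(r)) & !G(q))=True G(F(r))=True F(r)=True r=True !G(q)=True G(q)=False q=True
s_2={q,r}: (G(F(r)) & !G(q))=True G(F(r))=True F(r)=True r=True !G(q)=True G(q)=False q=True
s_3={p}: (G(F(r)) & !G(q))=True G(F(r))=True F(r)=True r=False !G(q)=True G(q)=False q=False
s_4={p,q,r,s}: (G(F(r)) & !G(q))=True G(F(r))=True F(r)=True r=True !G(q)=True G(q)=False q=True
s_5={s}: (G(F(r)) & !G(q))=True G(F(r))=True F(r)=True r=False !G(q)=True G(q)=False q=False
s_6={q,r,s}: (G(F(r)) & !G(q))=False G(F(r))=True F(r)=True r=True !G(q)=False G(q)=True q=True
Evaluating at position 2: result = True

Answer: true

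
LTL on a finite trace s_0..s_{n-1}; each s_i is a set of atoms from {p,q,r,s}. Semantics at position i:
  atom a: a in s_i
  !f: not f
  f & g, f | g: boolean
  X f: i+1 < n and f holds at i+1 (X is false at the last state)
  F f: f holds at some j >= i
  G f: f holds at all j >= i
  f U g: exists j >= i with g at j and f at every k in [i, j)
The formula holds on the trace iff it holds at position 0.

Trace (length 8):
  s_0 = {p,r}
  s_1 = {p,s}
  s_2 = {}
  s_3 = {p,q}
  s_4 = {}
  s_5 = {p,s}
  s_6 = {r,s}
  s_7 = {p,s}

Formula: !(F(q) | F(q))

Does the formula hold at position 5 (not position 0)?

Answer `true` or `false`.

Answer: true

Derivation:
s_0={p,r}: !(F(q) | F(q))=False (F(q) | F(q))=True F(q)=True q=False
s_1={p,s}: !(F(q) | F(q))=False (F(q) | F(q))=True F(q)=True q=False
s_2={}: !(F(q) | F(q))=False (F(q) | F(q))=True F(q)=True q=False
s_3={p,q}: !(F(q) | F(q))=False (F(q) | F(q))=True F(q)=True q=True
s_4={}: !(F(q) | F(q))=True (F(q) | F(q))=False F(q)=False q=False
s_5={p,s}: !(F(q) | F(q))=True (F(q) | F(q))=False F(q)=False q=False
s_6={r,s}: !(F(q) | F(q))=True (F(q) | F(q))=False F(q)=False q=False
s_7={p,s}: !(F(q) | F(q))=True (F(q) | F(q))=False F(q)=False q=False
Evaluating at position 5: result = True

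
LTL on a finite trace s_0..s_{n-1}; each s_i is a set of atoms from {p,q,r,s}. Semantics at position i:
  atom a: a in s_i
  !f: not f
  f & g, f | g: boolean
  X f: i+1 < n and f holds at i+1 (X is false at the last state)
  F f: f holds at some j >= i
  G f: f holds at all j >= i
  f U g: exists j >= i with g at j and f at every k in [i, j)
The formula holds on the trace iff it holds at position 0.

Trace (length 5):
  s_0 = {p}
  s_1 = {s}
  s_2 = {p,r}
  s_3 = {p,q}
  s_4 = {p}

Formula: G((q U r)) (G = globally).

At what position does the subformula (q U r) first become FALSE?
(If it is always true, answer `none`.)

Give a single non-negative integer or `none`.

Answer: 0

Derivation:
s_0={p}: (q U r)=False q=False r=False
s_1={s}: (q U r)=False q=False r=False
s_2={p,r}: (q U r)=True q=False r=True
s_3={p,q}: (q U r)=False q=True r=False
s_4={p}: (q U r)=False q=False r=False
G((q U r)) holds globally = False
First violation at position 0.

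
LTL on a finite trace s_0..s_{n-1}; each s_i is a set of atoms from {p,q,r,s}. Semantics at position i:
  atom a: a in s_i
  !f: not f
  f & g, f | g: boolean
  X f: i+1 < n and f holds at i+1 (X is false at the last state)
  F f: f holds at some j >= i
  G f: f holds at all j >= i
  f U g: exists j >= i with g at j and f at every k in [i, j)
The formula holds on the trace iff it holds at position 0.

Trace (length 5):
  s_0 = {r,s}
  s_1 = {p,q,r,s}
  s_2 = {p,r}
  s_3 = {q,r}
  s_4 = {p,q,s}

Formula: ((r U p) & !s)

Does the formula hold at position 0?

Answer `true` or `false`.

Answer: false

Derivation:
s_0={r,s}: ((r U p) & !s)=False (r U p)=True r=True p=False !s=False s=True
s_1={p,q,r,s}: ((r U p) & !s)=False (r U p)=True r=True p=True !s=False s=True
s_2={p,r}: ((r U p) & !s)=True (r U p)=True r=True p=True !s=True s=False
s_3={q,r}: ((r U p) & !s)=True (r U p)=True r=True p=False !s=True s=False
s_4={p,q,s}: ((r U p) & !s)=False (r U p)=True r=False p=True !s=False s=True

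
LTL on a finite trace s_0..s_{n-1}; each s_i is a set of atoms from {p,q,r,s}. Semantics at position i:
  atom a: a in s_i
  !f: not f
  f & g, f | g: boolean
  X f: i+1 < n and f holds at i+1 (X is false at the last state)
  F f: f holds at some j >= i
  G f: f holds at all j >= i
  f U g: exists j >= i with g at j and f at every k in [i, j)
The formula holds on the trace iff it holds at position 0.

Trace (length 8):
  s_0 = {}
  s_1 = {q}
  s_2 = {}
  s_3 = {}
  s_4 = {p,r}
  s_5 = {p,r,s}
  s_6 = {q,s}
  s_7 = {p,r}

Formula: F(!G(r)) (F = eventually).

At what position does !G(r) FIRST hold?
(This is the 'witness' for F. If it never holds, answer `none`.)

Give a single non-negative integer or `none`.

s_0={}: !G(r)=True G(r)=False r=False
s_1={q}: !G(r)=True G(r)=False r=False
s_2={}: !G(r)=True G(r)=False r=False
s_3={}: !G(r)=True G(r)=False r=False
s_4={p,r}: !G(r)=True G(r)=False r=True
s_5={p,r,s}: !G(r)=True G(r)=False r=True
s_6={q,s}: !G(r)=True G(r)=False r=False
s_7={p,r}: !G(r)=False G(r)=True r=True
F(!G(r)) holds; first witness at position 0.

Answer: 0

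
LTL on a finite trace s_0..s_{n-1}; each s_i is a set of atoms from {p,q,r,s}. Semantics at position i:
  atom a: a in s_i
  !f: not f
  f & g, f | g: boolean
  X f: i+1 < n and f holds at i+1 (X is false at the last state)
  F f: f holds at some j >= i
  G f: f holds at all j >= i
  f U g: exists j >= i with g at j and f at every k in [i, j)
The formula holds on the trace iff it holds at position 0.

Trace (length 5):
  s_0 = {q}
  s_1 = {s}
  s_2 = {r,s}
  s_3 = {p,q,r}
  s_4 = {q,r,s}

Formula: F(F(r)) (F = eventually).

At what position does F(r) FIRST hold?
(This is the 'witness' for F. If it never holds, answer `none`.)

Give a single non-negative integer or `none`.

s_0={q}: F(r)=True r=False
s_1={s}: F(r)=True r=False
s_2={r,s}: F(r)=True r=True
s_3={p,q,r}: F(r)=True r=True
s_4={q,r,s}: F(r)=True r=True
F(F(r)) holds; first witness at position 0.

Answer: 0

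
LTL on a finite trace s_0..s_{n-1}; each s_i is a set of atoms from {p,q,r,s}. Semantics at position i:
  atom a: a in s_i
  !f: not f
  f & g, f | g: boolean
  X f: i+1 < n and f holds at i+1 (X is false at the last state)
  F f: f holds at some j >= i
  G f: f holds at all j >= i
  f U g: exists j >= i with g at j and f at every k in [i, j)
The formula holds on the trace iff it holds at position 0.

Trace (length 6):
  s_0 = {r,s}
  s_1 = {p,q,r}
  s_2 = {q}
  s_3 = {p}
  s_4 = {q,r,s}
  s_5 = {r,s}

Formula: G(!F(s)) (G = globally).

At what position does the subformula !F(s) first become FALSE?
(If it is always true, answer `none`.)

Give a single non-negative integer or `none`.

s_0={r,s}: !F(s)=False F(s)=True s=True
s_1={p,q,r}: !F(s)=False F(s)=True s=False
s_2={q}: !F(s)=False F(s)=True s=False
s_3={p}: !F(s)=False F(s)=True s=False
s_4={q,r,s}: !F(s)=False F(s)=True s=True
s_5={r,s}: !F(s)=False F(s)=True s=True
G(!F(s)) holds globally = False
First violation at position 0.

Answer: 0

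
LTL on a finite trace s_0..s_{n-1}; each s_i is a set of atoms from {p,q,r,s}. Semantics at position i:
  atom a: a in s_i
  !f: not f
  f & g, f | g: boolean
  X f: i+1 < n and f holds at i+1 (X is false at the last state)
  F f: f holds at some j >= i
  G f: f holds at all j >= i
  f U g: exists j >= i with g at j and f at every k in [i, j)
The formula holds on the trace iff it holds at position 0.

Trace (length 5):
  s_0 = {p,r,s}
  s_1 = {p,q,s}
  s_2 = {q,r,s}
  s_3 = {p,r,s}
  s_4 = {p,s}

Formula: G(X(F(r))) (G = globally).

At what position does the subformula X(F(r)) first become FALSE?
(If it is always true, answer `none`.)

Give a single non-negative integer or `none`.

Answer: 3

Derivation:
s_0={p,r,s}: X(F(r))=True F(r)=True r=True
s_1={p,q,s}: X(F(r))=True F(r)=True r=False
s_2={q,r,s}: X(F(r))=True F(r)=True r=True
s_3={p,r,s}: X(F(r))=False F(r)=True r=True
s_4={p,s}: X(F(r))=False F(r)=False r=False
G(X(F(r))) holds globally = False
First violation at position 3.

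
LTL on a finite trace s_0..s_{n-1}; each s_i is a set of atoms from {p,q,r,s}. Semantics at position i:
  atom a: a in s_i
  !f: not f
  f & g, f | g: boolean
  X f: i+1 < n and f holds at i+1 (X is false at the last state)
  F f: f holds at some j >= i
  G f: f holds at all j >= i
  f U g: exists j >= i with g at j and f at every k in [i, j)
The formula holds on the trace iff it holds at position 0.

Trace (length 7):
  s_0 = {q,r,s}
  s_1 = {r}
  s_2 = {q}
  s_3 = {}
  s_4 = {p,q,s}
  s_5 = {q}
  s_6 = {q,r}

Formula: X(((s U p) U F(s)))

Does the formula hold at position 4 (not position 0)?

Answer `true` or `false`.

s_0={q,r,s}: X(((s U p) U F(s)))=True ((s U p) U F(s))=True (s U p)=False s=True p=False F(s)=True
s_1={r}: X(((s U p) U F(s)))=True ((s U p) U F(s))=True (s U p)=False s=False p=False F(s)=True
s_2={q}: X(((s U p) U F(s)))=True ((s U p) U F(s))=True (s U p)=False s=False p=False F(s)=True
s_3={}: X(((s U p) U F(s)))=True ((s U p) U F(s))=True (s U p)=False s=False p=False F(s)=True
s_4={p,q,s}: X(((s U p) U F(s)))=False ((s U p) U F(s))=True (s U p)=True s=True p=True F(s)=True
s_5={q}: X(((s U p) U F(s)))=False ((s U p) U F(s))=False (s U p)=False s=False p=False F(s)=False
s_6={q,r}: X(((s U p) U F(s)))=False ((s U p) U F(s))=False (s U p)=False s=False p=False F(s)=False
Evaluating at position 4: result = False

Answer: false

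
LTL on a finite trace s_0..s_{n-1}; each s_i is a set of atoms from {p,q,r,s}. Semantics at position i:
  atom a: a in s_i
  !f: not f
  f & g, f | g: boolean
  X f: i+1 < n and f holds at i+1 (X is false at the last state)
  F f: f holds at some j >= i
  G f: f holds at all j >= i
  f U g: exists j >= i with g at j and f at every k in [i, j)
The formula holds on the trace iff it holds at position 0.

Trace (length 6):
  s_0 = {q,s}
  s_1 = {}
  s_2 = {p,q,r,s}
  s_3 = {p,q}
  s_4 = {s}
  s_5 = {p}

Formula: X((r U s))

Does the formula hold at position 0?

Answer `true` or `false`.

Answer: false

Derivation:
s_0={q,s}: X((r U s))=False (r U s)=True r=False s=True
s_1={}: X((r U s))=True (r U s)=False r=False s=False
s_2={p,q,r,s}: X((r U s))=False (r U s)=True r=True s=True
s_3={p,q}: X((r U s))=True (r U s)=False r=False s=False
s_4={s}: X((r U s))=False (r U s)=True r=False s=True
s_5={p}: X((r U s))=False (r U s)=False r=False s=False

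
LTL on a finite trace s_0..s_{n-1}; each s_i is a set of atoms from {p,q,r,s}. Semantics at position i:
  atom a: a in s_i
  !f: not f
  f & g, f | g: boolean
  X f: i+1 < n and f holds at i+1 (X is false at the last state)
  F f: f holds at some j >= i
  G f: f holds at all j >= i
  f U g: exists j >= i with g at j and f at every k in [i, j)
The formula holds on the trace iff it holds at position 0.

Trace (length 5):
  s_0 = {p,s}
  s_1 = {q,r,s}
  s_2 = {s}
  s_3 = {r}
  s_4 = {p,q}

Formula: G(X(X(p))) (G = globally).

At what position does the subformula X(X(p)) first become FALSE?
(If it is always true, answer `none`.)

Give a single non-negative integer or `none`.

Answer: 0

Derivation:
s_0={p,s}: X(X(p))=False X(p)=False p=True
s_1={q,r,s}: X(X(p))=False X(p)=False p=False
s_2={s}: X(X(p))=True X(p)=False p=False
s_3={r}: X(X(p))=False X(p)=True p=False
s_4={p,q}: X(X(p))=False X(p)=False p=True
G(X(X(p))) holds globally = False
First violation at position 0.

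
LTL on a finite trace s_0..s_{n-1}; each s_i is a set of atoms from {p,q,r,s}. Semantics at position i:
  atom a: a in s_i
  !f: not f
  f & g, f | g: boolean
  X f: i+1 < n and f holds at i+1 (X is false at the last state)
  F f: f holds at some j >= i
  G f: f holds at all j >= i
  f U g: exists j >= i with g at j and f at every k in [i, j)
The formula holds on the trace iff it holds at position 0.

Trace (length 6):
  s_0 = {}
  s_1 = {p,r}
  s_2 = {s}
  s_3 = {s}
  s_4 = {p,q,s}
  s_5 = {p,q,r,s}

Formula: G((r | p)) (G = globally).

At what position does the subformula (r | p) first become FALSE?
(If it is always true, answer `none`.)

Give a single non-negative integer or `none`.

s_0={}: (r | p)=False r=False p=False
s_1={p,r}: (r | p)=True r=True p=True
s_2={s}: (r | p)=False r=False p=False
s_3={s}: (r | p)=False r=False p=False
s_4={p,q,s}: (r | p)=True r=False p=True
s_5={p,q,r,s}: (r | p)=True r=True p=True
G((r | p)) holds globally = False
First violation at position 0.

Answer: 0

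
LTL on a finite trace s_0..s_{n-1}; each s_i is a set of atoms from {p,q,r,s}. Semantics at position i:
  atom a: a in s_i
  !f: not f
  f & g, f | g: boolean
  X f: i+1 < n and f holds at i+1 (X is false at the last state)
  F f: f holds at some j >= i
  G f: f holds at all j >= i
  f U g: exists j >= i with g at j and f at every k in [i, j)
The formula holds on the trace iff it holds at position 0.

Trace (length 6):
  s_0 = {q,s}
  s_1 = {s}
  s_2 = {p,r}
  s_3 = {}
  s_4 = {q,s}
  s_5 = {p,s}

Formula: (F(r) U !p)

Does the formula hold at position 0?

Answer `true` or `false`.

s_0={q,s}: (F(r) U !p)=True F(r)=True r=False !p=True p=False
s_1={s}: (F(r) U !p)=True F(r)=True r=False !p=True p=False
s_2={p,r}: (F(r) U !p)=True F(r)=True r=True !p=False p=True
s_3={}: (F(r) U !p)=True F(r)=False r=False !p=True p=False
s_4={q,s}: (F(r) U !p)=True F(r)=False r=False !p=True p=False
s_5={p,s}: (F(r) U !p)=False F(r)=False r=False !p=False p=True

Answer: true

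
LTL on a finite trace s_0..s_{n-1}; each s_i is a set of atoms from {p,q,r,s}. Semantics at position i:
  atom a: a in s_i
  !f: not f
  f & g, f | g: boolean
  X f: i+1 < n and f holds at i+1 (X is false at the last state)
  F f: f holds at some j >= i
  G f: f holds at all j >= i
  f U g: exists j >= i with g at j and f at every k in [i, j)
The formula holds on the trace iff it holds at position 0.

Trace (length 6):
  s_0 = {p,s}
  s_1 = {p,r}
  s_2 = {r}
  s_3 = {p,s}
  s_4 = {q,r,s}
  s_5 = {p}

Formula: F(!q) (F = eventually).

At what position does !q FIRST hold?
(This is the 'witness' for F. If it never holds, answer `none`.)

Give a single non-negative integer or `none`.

s_0={p,s}: !q=True q=False
s_1={p,r}: !q=True q=False
s_2={r}: !q=True q=False
s_3={p,s}: !q=True q=False
s_4={q,r,s}: !q=False q=True
s_5={p}: !q=True q=False
F(!q) holds; first witness at position 0.

Answer: 0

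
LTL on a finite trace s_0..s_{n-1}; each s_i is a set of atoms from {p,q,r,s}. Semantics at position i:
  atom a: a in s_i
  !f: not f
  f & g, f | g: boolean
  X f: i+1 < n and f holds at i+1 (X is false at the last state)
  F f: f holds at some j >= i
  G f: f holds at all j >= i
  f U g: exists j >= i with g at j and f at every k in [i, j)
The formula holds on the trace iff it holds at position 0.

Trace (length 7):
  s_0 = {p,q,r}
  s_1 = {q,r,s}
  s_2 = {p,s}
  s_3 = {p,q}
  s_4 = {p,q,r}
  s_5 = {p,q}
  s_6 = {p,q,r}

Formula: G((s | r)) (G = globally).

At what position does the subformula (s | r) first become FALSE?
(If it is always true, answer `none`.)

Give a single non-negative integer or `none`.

Answer: 3

Derivation:
s_0={p,q,r}: (s | r)=True s=False r=True
s_1={q,r,s}: (s | r)=True s=True r=True
s_2={p,s}: (s | r)=True s=True r=False
s_3={p,q}: (s | r)=False s=False r=False
s_4={p,q,r}: (s | r)=True s=False r=True
s_5={p,q}: (s | r)=False s=False r=False
s_6={p,q,r}: (s | r)=True s=False r=True
G((s | r)) holds globally = False
First violation at position 3.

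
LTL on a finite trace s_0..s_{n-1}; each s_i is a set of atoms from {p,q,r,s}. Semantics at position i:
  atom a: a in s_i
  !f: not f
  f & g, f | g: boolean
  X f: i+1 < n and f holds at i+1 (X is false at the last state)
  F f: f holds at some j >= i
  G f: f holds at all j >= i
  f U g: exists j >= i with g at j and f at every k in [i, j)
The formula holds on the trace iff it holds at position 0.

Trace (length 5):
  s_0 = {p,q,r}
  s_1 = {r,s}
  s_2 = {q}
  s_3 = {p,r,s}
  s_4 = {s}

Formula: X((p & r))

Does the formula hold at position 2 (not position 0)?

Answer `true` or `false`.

s_0={p,q,r}: X((p & r))=False (p & r)=True p=True r=True
s_1={r,s}: X((p & r))=False (p & r)=False p=False r=True
s_2={q}: X((p & r))=True (p & r)=False p=False r=False
s_3={p,r,s}: X((p & r))=False (p & r)=True p=True r=True
s_4={s}: X((p & r))=False (p & r)=False p=False r=False
Evaluating at position 2: result = True

Answer: true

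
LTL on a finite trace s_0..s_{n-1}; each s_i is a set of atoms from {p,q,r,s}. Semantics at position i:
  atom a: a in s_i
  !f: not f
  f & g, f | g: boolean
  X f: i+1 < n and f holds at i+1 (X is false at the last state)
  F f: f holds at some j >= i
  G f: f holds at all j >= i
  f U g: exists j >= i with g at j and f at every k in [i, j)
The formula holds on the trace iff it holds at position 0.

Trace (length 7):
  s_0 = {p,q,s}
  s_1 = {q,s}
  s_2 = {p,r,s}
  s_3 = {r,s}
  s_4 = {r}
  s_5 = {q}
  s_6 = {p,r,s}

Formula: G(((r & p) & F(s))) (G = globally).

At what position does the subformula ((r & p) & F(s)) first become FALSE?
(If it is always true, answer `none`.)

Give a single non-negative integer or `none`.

Answer: 0

Derivation:
s_0={p,q,s}: ((r & p) & F(s))=False (r & p)=False r=False p=True F(s)=True s=True
s_1={q,s}: ((r & p) & F(s))=False (r & p)=False r=False p=False F(s)=True s=True
s_2={p,r,s}: ((r & p) & F(s))=True (r & p)=True r=True p=True F(s)=True s=True
s_3={r,s}: ((r & p) & F(s))=False (r & p)=False r=True p=False F(s)=True s=True
s_4={r}: ((r & p) & F(s))=False (r & p)=False r=True p=False F(s)=True s=False
s_5={q}: ((r & p) & F(s))=False (r & p)=False r=False p=False F(s)=True s=False
s_6={p,r,s}: ((r & p) & F(s))=True (r & p)=True r=True p=True F(s)=True s=True
G(((r & p) & F(s))) holds globally = False
First violation at position 0.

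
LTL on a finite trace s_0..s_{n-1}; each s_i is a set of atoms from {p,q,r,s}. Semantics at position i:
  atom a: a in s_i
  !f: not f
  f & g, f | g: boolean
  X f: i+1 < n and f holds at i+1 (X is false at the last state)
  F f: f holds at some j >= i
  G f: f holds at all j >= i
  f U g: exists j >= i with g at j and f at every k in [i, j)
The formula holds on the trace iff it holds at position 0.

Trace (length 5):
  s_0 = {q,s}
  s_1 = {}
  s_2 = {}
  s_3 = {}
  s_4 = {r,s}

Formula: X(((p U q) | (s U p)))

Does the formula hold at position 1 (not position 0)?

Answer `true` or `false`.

s_0={q,s}: X(((p U q) | (s U p)))=False ((p U q) | (s U p))=True (p U q)=True p=False q=True (s U p)=False s=True
s_1={}: X(((p U q) | (s U p)))=False ((p U q) | (s U p))=False (p U q)=False p=False q=False (s U p)=False s=False
s_2={}: X(((p U q) | (s U p)))=False ((p U q) | (s U p))=False (p U q)=False p=False q=False (s U p)=False s=False
s_3={}: X(((p U q) | (s U p)))=False ((p U q) | (s U p))=False (p U q)=False p=False q=False (s U p)=False s=False
s_4={r,s}: X(((p U q) | (s U p)))=False ((p U q) | (s U p))=False (p U q)=False p=False q=False (s U p)=False s=True
Evaluating at position 1: result = False

Answer: false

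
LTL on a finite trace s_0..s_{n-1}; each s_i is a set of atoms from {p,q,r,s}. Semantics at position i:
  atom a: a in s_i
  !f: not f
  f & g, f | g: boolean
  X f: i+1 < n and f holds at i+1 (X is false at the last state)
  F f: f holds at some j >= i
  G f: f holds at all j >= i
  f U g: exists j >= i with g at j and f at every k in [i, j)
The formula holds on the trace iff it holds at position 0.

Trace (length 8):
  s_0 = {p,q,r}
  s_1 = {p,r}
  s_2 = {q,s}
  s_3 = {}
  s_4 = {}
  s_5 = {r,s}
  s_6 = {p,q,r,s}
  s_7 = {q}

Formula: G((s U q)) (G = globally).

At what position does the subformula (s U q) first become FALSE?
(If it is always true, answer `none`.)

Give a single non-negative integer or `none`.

Answer: 1

Derivation:
s_0={p,q,r}: (s U q)=True s=False q=True
s_1={p,r}: (s U q)=False s=False q=False
s_2={q,s}: (s U q)=True s=True q=True
s_3={}: (s U q)=False s=False q=False
s_4={}: (s U q)=False s=False q=False
s_5={r,s}: (s U q)=True s=True q=False
s_6={p,q,r,s}: (s U q)=True s=True q=True
s_7={q}: (s U q)=True s=False q=True
G((s U q)) holds globally = False
First violation at position 1.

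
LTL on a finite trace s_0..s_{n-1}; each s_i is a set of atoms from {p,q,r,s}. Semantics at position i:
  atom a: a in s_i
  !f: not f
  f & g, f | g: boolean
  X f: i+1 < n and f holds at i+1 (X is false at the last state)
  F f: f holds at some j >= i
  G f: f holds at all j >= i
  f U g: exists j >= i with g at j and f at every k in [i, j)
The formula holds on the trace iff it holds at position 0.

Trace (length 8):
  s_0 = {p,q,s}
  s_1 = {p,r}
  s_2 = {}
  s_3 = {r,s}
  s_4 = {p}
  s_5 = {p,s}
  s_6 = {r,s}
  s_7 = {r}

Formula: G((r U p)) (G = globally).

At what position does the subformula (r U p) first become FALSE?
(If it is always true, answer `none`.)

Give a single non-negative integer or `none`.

Answer: 2

Derivation:
s_0={p,q,s}: (r U p)=True r=False p=True
s_1={p,r}: (r U p)=True r=True p=True
s_2={}: (r U p)=False r=False p=False
s_3={r,s}: (r U p)=True r=True p=False
s_4={p}: (r U p)=True r=False p=True
s_5={p,s}: (r U p)=True r=False p=True
s_6={r,s}: (r U p)=False r=True p=False
s_7={r}: (r U p)=False r=True p=False
G((r U p)) holds globally = False
First violation at position 2.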